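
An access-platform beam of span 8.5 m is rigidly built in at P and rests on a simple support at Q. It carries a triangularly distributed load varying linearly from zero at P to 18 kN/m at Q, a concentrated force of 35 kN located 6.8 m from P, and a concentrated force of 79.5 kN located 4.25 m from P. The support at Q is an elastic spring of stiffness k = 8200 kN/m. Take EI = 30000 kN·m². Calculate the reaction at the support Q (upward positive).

Remove the prop at Q; the released (primary) structure is a cantilever built in at P.
Free-end deflection of the primary structure under the applied loading (downward +):
  triangular load, peak 18 at the free end: 11w₀L⁴/(120EI) = 8613/EI
  point load 35 at a = 6.8: Pa²(3L − a)/(6EI) = 5044/EI
  point load 79.5 at a = 4.25: Pa²(3L − a)/(6EI) = 5086/EI
  δ_0 = 18743/EI
Flexibility coefficient — unit upward force at Q: δ_{QQ} = L³/(3EI) = 204.7/EI.
With EI = 30000 kN·m²: δ_0 = 0.62476 m and δ_{QQ} = 0.006824 m/kN.
Compatibility — the spring shortens by R_Q/k under the reaction it provides: δ_0 − R_Q·δ_{QQ} = R_Q/k. With 1/k = 0.000122 m/kN, R_Q = δ_0 / (δ_{QQ} + 1/k) = 0.62476 / (0.006824 + 0.000122) = 89.95 kN.

R_Q = 89.95 kN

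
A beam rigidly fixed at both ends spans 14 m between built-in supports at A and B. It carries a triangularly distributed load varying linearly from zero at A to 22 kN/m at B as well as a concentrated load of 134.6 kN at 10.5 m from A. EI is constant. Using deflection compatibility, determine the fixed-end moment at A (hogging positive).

Take the two fixed-end moments M_A, M_B as redundants; the released structure is the simple span AB.
On the primary (simply-supported) span, the end slopes from the loading are:
  at A: triangular load, peak 22: 7w₀L³/(360EI) = 1174/EI
  at B: triangular load, peak 22: w₀L³/(45EI) = 1342/EI
  at A: point load 134.6 at a = 10.5: Pab(L + b)/(6LEI) = 1031/EI
  at B: point load 134.6 at a = 10.5: Pab(L + a)/(6LEI) = 1443/EI
  θ_A0 = 2204/EI,  θ_B0 = 2784/EI
Flexibility coefficients: a unit moment at one end gives L/(3EI) there and L/(6EI) at the far end, so f₁₁ = f₂₂ = 4.667/EI and f₁₂ = f₂₁ = 2.333/EI.
Compatibility — zero rotation at each built-in end:
  4.667 M_A + 2.333 M_B = 2204
  2.333 M_A + 4.667 M_B = 2784
Solving the pair gives M_A = 232.1 kN·m and M_B = 480.6 kN·m (hogging).

M_A = 232.1 kN·m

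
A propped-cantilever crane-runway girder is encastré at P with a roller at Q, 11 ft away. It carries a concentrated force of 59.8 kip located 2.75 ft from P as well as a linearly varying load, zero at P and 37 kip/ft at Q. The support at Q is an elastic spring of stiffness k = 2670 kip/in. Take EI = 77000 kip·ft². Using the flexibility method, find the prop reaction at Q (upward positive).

R_Q = 116.4 kip

Take the reaction at Q as the redundant and release it; the primary structure is a cantilever fixed at P.
Downward deflection at the released point Q due to the loads:
  point load 59.8 at a = 2.75: Pa²(3L − a)/(6EI) = 2280/EI
  triangular load, peak 37 at the free end: 11w₀L⁴/(120EI) = 49657/EI
  δ_0 = 51937/EI
Flexibility coefficient — unit upward force at Q: δ_{QQ} = L³/(3EI) = 443.7/EI.
With EI = 77000 kip·ft²: δ_0 = 0.67451 ft and δ_{QQ} = 0.005762 ft/kip.
Compatibility — the spring shortens by R_Q/k under the reaction it provides: δ_0 − R_Q·δ_{QQ} = R_Q/k. With 1/k = 1/(2670×12) ft/kip = 0.000031 ft/kip, R_Q = δ_0 / (δ_{QQ} + 1/k) = 0.67451 / (0.005762 + 0.000031) = 116.4 kip.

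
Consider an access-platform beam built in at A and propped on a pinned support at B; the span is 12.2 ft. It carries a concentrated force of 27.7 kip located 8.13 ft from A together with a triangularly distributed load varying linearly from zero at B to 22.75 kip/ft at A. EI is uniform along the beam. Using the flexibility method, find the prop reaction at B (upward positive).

Choose R_B as the redundant. The primary structure is the cantilever fixed at A.
Deflection at B on the released cantilever, summing each load's contribution:
  point load 27.7 at a = 8.13: Pa²(3L − a)/(6EI) = 8688/EI
  triangular load, peak 22.75 at the fixed end: w₀L⁴/(30EI) = 16800/EI
  δ_0 = 25487/EI
Tip deflection under a unit load at B: L³/(3EI) = 605.3/EI.
Compatibility at B: δ_0 − R_B·δ_{BB} = 0, so R_B = 25487/605.3 = 42.11 kip.

R_B = 42.11 kip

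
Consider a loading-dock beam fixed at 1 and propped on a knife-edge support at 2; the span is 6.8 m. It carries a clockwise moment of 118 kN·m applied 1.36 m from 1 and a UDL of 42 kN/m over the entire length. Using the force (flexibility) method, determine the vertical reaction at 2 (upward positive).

Choose R_2 as the redundant. The primary structure is the cantilever fixed at 1.
Deflection at 2 on the released cantilever, summing each load's contribution:
  clockwise couple 118 at a = 1.36: M₀a(2L − a)/(2EI) = 982.1/EI
  UDL 42: wL⁴/(8EI) = 11225/EI
  δ_0 = 12207/EI
Flexibility coefficient — unit upward force at 2: δ_{22} = L³/(3EI) = 104.8/EI.
Compatibility at 2: δ_0 − R_2·δ_{22} = 0, so R_2 = 12207/104.8 = 116.5 kN.

R_2 = 116.5 kN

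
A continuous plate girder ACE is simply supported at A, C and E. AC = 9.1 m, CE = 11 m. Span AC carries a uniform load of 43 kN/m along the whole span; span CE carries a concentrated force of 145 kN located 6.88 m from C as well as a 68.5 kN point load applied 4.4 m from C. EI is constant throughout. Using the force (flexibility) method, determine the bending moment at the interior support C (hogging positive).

M_C = 421.2 kN·m

Take M_C as the redundant. Released structure: two simple spans AC and CE with a hinge at C.
End slopes at the hinge C, treating each span as simply supported:
  span AC: UDL 43: wL³/(24EI) = 1350/EI
  span CE: point load 145 at a = 6.88: Pab(L + b)/(6LEI) = 941.6/EI
  span CE: point load 68.5 at a = 4.4: Pab(L + b)/(6LEI) = 530.5/EI
  relative rotation θ_0 = (1350 + 1472)/EI = 2822/EI
A unit hogging moment at C produces rotation L₁/(3EI) + L₂/(3EI) = 6.7/EI.
Slope continuity at C: θ_0 = M_C·6.7/EI, so M_C = 2822/6.7 = 421.2 kN·m (hogging).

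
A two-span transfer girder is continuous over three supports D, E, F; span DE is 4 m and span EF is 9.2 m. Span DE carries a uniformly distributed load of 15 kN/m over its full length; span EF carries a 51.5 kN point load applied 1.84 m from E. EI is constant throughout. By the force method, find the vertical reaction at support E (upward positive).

R_E = 91.52 kN

Take M_E as the redundant. Released structure: two simple spans DE and EF with a hinge at E.
Rotations at E on the released spans (each span's end-slope, ×1/EI):
  span DE: UDL 15: wL³/(24EI) = 40/EI
  span EF: point load 51.5 at a = 1.84: Pab(L + b)/(6LEI) = 209.2/EI
  relative rotation θ_0 = (40 + 209.2)/EI = 249.2/EI
A unit hogging moment at E produces rotation L₁/(3EI) + L₂/(3EI) = 4.4/EI.
Slope continuity at E: θ_0 = M_E·4.4/EI, so M_E = 249.2/4.4 = 56.64 kN·m (hogging).
Span DE, ΣM about D with M_E applied at E: R_E^{DE}·4 = 120 + 56.64, so R_E^{DE} = 44.16 kN and R_D = 60 − 44.16 = 15.84 kN.
Span EF, ΣM about F: R_E^{EF}·9.2 = 379 + 56.64, so R_E^{EF} = 47.36 kN and R_F = 51.5 − 47.36 = 4.143 kN.
R_E = 44.16 + 47.36 = 91.52 kN.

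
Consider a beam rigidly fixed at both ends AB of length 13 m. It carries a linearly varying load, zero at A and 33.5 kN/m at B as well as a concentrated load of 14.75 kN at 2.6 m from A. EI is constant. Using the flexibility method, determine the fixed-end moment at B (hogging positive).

Take the two fixed-end moments M_A, M_B as redundants; the released structure is the simple span AB.
Simple-span end rotations at A and B under the given loads:
  at A: triangular load, peak 33.5: 7w₀L³/(360EI) = 1431/EI
  at B: triangular load, peak 33.5: w₀L³/(45EI) = 1636/EI
  at A: point load 14.75 at a = 2.6: Pab(L + b)/(6LEI) = 119.7/EI
  at B: point load 14.75 at a = 2.6: Pab(L + a)/(6LEI) = 79.77/EI
  θ_A0 = 1551/EI,  θ_B0 = 1715/EI
Flexibility coefficients: a unit moment at one end gives L/(3EI) there and L/(6EI) at the far end, so f₁₁ = f₂₂ = 4.333/EI and f₁₂ = f₂₁ = 2.167/EI.
Compatibility — zero rotation at each built-in end:
  4.333 M_A + 2.167 M_B = 1551
  2.167 M_A + 4.333 M_B = 1715
Solving the pair gives M_A = 213.3 kN·m and M_B = 289.2 kN·m (hogging).

M_B = 289.2 kN·m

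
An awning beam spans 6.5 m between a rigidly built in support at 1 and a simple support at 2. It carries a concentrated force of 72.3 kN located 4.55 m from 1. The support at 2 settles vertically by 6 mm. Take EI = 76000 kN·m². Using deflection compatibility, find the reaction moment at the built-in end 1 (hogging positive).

M_1 = 96.53 kN·m

Remove the prop at 2; the released (primary) structure is a cantilever built in at 1.
Primary-structure tip deflection at 2 by superposition:
  point load 72.3 at a = 4.55: Pa²(3L − a)/(6EI) = 3730/EI
Flexibility coefficient — unit upward force at 2: δ_{22} = L³/(3EI) = 91.54/EI.
With EI = 76000 kN·m²: δ_0 = 0.049072 m and δ_{22} = 0.001204 m/kN.
Compatibility — the beam at 2 must follow the support down by 0.006 m: δ_0 − R_2·δ_{22} = 0.006, so R_2 = (0.049072 − 0.006)/0.001204 = 35.76 kN.
Moment equilibrium about 1: M_1 = Σ(load moments about 1) − R_2·L = 329 − 35.76×6.5 = 96.53 kN·m.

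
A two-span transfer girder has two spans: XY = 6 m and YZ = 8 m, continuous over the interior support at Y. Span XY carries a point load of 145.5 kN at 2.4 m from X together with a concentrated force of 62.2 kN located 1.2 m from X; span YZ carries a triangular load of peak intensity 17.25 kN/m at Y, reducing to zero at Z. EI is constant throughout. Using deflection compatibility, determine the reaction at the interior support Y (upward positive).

R_Y = 151.7 kN

Insert a hinge at Y; M_Y is the redundant, and each span becomes simply supported.
End slopes at the hinge Y, treating each span as simply supported:
  span XY: point load 145.5 at a = 2.4: Pab(L + a)/(6LEI) = 293.3/EI
  span XY: point load 62.2 at a = 1.2: Pab(L + a)/(6LEI) = 71.65/EI
  span YZ: triangular load, peak 17.25: w₀L³/(45EI) = 196.3/EI
  relative rotation θ_0 = (365 + 196.3)/EI = 561.2/EI
A unit hogging moment at Y produces rotation L₁/(3EI) + L₂/(3EI) = 4.667/EI.
Slope continuity at Y: θ_0 = M_Y·4.667/EI, so M_Y = 561.2/4.667 = 120.3 kN·m (hogging).
Span XY, ΣM about X with M_Y applied at Y: R_Y^{XY}·6 = 423.8 + 120.3, so R_Y^{XY} = 90.68 kN and R_X = 207.7 − 90.68 = 117 kN.
Span YZ, ΣM about Z: R_Y^{YZ}·8 = 368 + 120.3, so R_Y^{YZ} = 61.03 kN and R_Z = 69 − 61.03 = 7.967 kN.
R_Y = 90.68 + 61.03 = 151.7 kN.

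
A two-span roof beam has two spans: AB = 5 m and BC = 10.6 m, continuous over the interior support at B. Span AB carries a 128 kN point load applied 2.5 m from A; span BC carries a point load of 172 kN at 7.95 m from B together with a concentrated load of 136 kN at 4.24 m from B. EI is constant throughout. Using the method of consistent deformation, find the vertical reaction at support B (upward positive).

R_B = 298 kN

Insert a hinge at B; M_B is the redundant, and each span becomes simply supported.
Rotations at B on the released spans (each span's end-slope, ×1/EI):
  span AB: point load 128 at a = 2.5: Pab(L + a)/(6LEI) = 200/EI
  span BC: point load 172 at a = 7.95: Pab(L + b)/(6LEI) = 754.9/EI
  span BC: point load 136 at a = 4.24: Pab(L + b)/(6LEI) = 978/EI
  relative rotation θ_0 = (200 + 1733)/EI = 1933/EI
A unit hogging moment at B produces rotation L₁/(3EI) + L₂/(3EI) = 5.2/EI.
Slope continuity at B: θ_0 = M_B·5.2/EI, so M_B = 1933/5.2 = 371.7 kN·m (hogging).
Span AB, ΣM about A with M_B applied at B: R_B^{AB}·5 = 320 + 371.7, so R_B^{AB} = 138.3 kN and R_A = 128 − 138.3 = -10.34 kN.
Span BC, ΣM about C: R_B^{BC}·10.6 = 1321 + 371.7, so R_B^{BC} = 159.7 kN and R_C = 308 − 159.7 = 148.3 kN.
R_B = 138.3 + 159.7 = 298 kN.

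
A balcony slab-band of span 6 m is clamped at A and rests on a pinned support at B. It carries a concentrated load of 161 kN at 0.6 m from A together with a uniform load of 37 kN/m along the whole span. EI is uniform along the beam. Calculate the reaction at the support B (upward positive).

Remove the prop at B; the released (primary) structure is a cantilever built in at A.
Deflection at B on the released cantilever, summing each load's contribution:
  point load 161 at a = 0.6: Pa²(3L − a)/(6EI) = 168.1/EI
  UDL 37: wL⁴/(8EI) = 5994/EI
  δ_0 = 6162/EI
Tip deflection under a unit load at B: L³/(3EI) = 72/EI.
The prop prevents deflection at B: R_B = δ_0/δ_{BB} = 6162/72 = 85.58 kN.

R_B = 85.58 kN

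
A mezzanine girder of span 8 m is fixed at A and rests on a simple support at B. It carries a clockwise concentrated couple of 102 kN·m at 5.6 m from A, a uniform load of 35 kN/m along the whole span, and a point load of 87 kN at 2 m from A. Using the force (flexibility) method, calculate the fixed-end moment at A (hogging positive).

M_A = 357 kN·m

Remove the prop at B; the released (primary) structure is a cantilever built in at A.
Downward deflection at the released point B due to the loads:
  clockwise couple 102 at a = 5.6: M₀a(2L − a)/(2EI) = 2970/EI
  UDL 35: wL⁴/(8EI) = 17920/EI
  point load 87 at a = 2: Pa²(3L − a)/(6EI) = 1276/EI
  δ_0 = 22166/EI
Tip deflection under a unit load at B: L³/(3EI) = 170.7/EI.
The prop prevents deflection at B: R_B = δ_0/δ_{BB} = 22166/170.7 = 129.9 kN.
Moment equilibrium about A: M_A = Σ(load moments about A) − R_B·L = 1396 − 129.9×8 = 357 kN·m.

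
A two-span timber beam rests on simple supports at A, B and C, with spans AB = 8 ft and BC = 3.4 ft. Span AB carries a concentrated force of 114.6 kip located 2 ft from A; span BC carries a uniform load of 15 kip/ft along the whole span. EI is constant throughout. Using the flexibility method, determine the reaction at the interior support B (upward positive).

R_B = 88.46 kip

Take M_B as the redundant. Released structure: two simple spans AB and BC with a hinge at B.
Rotations at B on the released spans (each span's end-slope, ×1/EI):
  span AB: point load 114.6 at a = 2: Pab(L + a)/(6LEI) = 286.5/EI
  span BC: UDL 15: wL³/(24EI) = 24.57/EI
  relative rotation θ_0 = (286.5 + 24.57)/EI = 311.1/EI
A unit hogging moment at B produces rotation L₁/(3EI) + L₂/(3EI) = 3.8/EI.
Slope continuity at B: θ_0 = M_B·3.8/EI, so M_B = 311.1/3.8 = 81.86 kip·ft (hogging).
Span AB, ΣM about A with M_B applied at B: R_B^{AB}·8 = 229.2 + 81.86, so R_B^{AB} = 38.88 kip and R_A = 114.6 − 38.88 = 75.72 kip.
Span BC, ΣM about C: R_B^{BC}·3.4 = 86.7 + 81.86, so R_B^{BC} = 49.58 kip and R_C = 51 − 49.58 = 1.424 kip.
R_B = 38.88 + 49.58 = 88.46 kip.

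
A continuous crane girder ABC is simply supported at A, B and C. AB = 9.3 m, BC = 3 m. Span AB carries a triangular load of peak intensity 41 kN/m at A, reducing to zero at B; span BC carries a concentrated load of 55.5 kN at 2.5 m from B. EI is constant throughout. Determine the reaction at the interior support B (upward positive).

R_B = 143.2 kN

Take M_B as the redundant. Released structure: two simple spans AB and BC with a hinge at B.
Discontinuity in slope at B on the released structure — sum the simple-span end rotations:
  span AB: triangular load, peak 41: 7w₀L³/(360EI) = 641.3/EI
  span BC: point load 55.5 at a = 2.5: Pab(L + b)/(6LEI) = 13.49/EI
  relative rotation θ_0 = (641.3 + 13.49)/EI = 654.7/EI
A unit hogging moment at B produces rotation L₁/(3EI) + L₂/(3EI) = 4.1/EI.
Slope continuity at B: θ_0 = M_B·4.1/EI, so M_B = 654.7/4.1 = 159.7 kN·m (hogging).
Span AB, ΣM about A with M_B applied at B: R_B^{AB}·9.3 = 591 + 159.7, so R_B^{AB} = 80.72 kN and R_A = 190.7 − 80.72 = 109.9 kN.
Span BC, ΣM about C: R_B^{BC}·3 = 27.75 + 159.7, so R_B^{BC} = 62.48 kN and R_C = 55.5 − 62.48 = -6.981 kN.
R_B = 80.72 + 62.48 = 143.2 kN.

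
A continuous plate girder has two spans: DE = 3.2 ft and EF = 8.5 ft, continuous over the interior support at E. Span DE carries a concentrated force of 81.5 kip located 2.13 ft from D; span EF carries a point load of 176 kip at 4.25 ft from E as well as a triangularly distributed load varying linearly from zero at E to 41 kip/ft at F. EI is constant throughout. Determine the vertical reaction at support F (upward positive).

R_F = 163.9 kip

Insert a hinge at E; M_E is the redundant, and each span becomes simply supported.
Rotations at E on the released spans (each span's end-slope, ×1/EI):
  span DE: point load 81.5 at a = 2.13: Pab(L + a)/(6LEI) = 51.56/EI
  span EF: point load 176 at a = 4.25: Pab(L + b)/(6LEI) = 794.8/EI
  span EF: triangular load, peak 41: 7w₀L³/(360EI) = 489.6/EI
  relative rotation θ_0 = (51.56 + 1284)/EI = 1336/EI
A unit hogging moment at E produces rotation L₁/(3EI) + L₂/(3EI) = 3.9/EI.
Compatibility: M_E·(L₁+L₂)/(3EI) = θ_0, giving M_E = 342.5 kip·ft (hogging).
Span EF, ΣM about F: R_E^{EF}·8.5 = 1242 + 342.5, so R_E^{EF} = 186.4 kip and R_F = 350.2 − 186.4 = 163.9 kip.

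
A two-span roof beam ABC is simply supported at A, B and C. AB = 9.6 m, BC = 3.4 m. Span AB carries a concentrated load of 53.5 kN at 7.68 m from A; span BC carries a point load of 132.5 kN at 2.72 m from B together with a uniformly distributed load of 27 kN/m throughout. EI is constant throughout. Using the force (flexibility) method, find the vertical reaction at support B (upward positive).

R_B = 145.5 kN

Release continuity at B by inserting a hinge; the redundant is the internal moment M_B. The primary structure is two simply-supported spans AB and BC.
Rotations at B on the released spans (each span's end-slope, ×1/EI):
  span AB: point load 53.5 at a = 7.68: Pab(L + a)/(6LEI) = 236.7/EI
  span BC: point load 132.5 at a = 2.72: Pab(L + b)/(6LEI) = 49.01/EI
  span BC: UDL 27: wL³/(24EI) = 44.22/EI
  relative rotation θ_0 = (236.7 + 93.23)/EI = 329.9/EI
A unit hogging moment at B produces rotation L₁/(3EI) + L₂/(3EI) = 4.333/EI.
Slope continuity at B: θ_0 = M_B·4.333/EI, so M_B = 329.9/4.333 = 76.13 kN·m (hogging).
Span AB, ΣM about A with M_B applied at B: R_B^{AB}·9.6 = 410.9 + 76.13, so R_B^{AB} = 50.73 kN and R_A = 53.5 − 50.73 = 2.77 kN.
Span BC, ΣM about C: R_B^{BC}·3.4 = 246.2 + 76.13, so R_B^{BC} = 94.79 kN and R_C = 224.3 − 94.79 = 129.5 kN.
R_B = 50.73 + 94.79 = 145.5 kN.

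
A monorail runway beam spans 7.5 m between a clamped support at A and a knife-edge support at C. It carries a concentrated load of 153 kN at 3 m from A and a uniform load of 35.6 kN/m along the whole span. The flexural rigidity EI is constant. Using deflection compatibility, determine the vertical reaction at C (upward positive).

R_C = 131.9 kN

Take the reaction at C as the redundant and release it; the primary structure is a cantilever fixed at A.
Primary-structure tip deflection at C by superposition:
  point load 153 at a = 3: Pa²(3L − a)/(6EI) = 4475/EI
  UDL 35.6: wL⁴/(8EI) = 14080/EI
  δ_0 = 18555/EI
Tip deflection under a unit load at C: L³/(3EI) = 140.6/EI.
Compatibility at C: δ_0 − R_C·δ_{CC} = 0, so R_C = 18555/140.6 = 131.9 kN.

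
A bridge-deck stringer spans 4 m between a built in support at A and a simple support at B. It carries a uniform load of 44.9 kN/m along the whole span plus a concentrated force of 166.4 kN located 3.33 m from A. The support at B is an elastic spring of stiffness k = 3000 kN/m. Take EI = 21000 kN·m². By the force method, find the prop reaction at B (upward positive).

Release the roller at B. Primary structure: cantilever fixed at A.
Free-end deflection of the primary structure under the applied loading (downward +):
  UDL 44.9: wL⁴/(8EI) = 1437/EI
  point load 166.4 at a = 3.33: Pa²(3L − a)/(6EI) = 2666/EI
  δ_0 = 4103/EI
Flexibility coefficient — unit upward force at B: δ_{BB} = L³/(3EI) = 21.33/EI.
With EI = 21000 kN·m²: δ_0 = 0.19539 m and δ_{BB} = 0.001016 m/kN.
Compatibility — the spring shortens by R_B/k under the reaction it provides: δ_0 − R_B·δ_{BB} = R_B/k. With 1/k = 0.000333 m/kN, R_B = δ_0 / (δ_{BB} + 1/k) = 0.19539 / (0.001016 + 0.000333) = 144.8 kN.

R_B = 144.8 kN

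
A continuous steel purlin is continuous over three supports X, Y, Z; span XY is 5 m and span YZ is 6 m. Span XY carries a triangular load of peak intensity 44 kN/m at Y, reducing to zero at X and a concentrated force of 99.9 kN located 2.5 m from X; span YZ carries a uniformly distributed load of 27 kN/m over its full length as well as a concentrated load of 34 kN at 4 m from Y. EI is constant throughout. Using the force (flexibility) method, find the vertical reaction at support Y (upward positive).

R_Y = 273.8 kN

Insert a hinge at Y; M_Y is the redundant, and each span becomes simply supported.
Rotations at Y on the released spans (each span's end-slope, ×1/EI):
  span XY: triangular load, peak 44: w₀L³/(45EI) = 122.2/EI
  span XY: point load 99.9 at a = 2.5: Pab(L + a)/(6LEI) = 156.1/EI
  span YZ: UDL 27: wL³/(24EI) = 243/EI
  span YZ: point load 34 at a = 4: Pab(L + b)/(6LEI) = 60.44/EI
  relative rotation θ_0 = (278.3 + 303.4)/EI = 581.8/EI
A unit hogging moment at Y produces rotation L₁/(3EI) + L₂/(3EI) = 3.667/EI.
Slope continuity at Y: θ_0 = M_Y·3.667/EI, so M_Y = 581.8/3.667 = 158.7 kN·m (hogging).
Span XY, ΣM about X with M_Y applied at Y: R_Y^{XY}·5 = 616.4 + 158.7, so R_Y^{XY} = 155 kN and R_X = 209.9 − 155 = 54.88 kN.
Span YZ, ΣM about Z: R_Y^{YZ}·6 = 554 + 158.7, so R_Y^{YZ} = 118.8 kN and R_Z = 196 − 118.8 = 77.22 kN.
R_Y = 155 + 118.8 = 273.8 kN.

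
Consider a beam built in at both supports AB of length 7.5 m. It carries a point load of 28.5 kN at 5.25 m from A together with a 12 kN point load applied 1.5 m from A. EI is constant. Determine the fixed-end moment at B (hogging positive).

M_B = 34.3 kN·m

Take the two fixed-end moments M_A, M_B as redundants; the released structure is the simple span AB.
End rotations of the released simple span under the applied load (×1/EI):
  at A: point load 28.5 at a = 5.25: Pab(L + b)/(6LEI) = 72.94/EI
  at B: point load 28.5 at a = 5.25: Pab(L + a)/(6LEI) = 95.39/EI
  at A: point load 12 at a = 1.5: Pab(L + b)/(6LEI) = 32.4/EI
  at B: point load 12 at a = 1.5: Pab(L + a)/(6LEI) = 21.6/EI
  θ_A0 = 105.3/EI,  θ_B0 = 117/EI
Flexibility coefficients: a unit moment at one end gives L/(3EI) there and L/(6EI) at the far end, so f₁₁ = f₂₂ = 2.5/EI and f₁₂ = f₂₁ = 1.25/EI.
Compatibility — zero rotation at each built-in end:
  2.5 M_A + 1.25 M_B = 105.3
  1.25 M_A + 2.5 M_B = 117
Solving the pair gives M_A = 24.99 kN·m and M_B = 34.3 kN·m (hogging).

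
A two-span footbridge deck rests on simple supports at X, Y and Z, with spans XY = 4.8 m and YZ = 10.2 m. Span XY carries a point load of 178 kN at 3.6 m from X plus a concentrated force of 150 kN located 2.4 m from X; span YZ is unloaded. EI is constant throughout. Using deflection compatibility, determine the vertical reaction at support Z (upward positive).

R_Z = -8.633 kN

Insert a hinge at Y; M_Y is the redundant, and each span becomes simply supported.
Discontinuity in slope at Y on the released structure — sum the simple-span end rotations:
  span XY: point load 178 at a = 3.6: Pab(L + a)/(6LEI) = 224.3/EI
  span XY: point load 150 at a = 2.4: Pab(L + a)/(6LEI) = 216/EI
  relative rotation θ_0 = (440.3 + 0)/EI = 440.3/EI
A unit hogging moment at Y produces rotation L₁/(3EI) + L₂/(3EI) = 5/EI.
Slope continuity at Y: θ_0 = M_Y·5/EI, so M_Y = 440.3/5 = 88.06 kN·m (hogging).
Span YZ, ΣM about Z: R_Y^{YZ}·10.2 = 0 + 88.06, so R_Y^{YZ} = 8.633 kN and R_Z = 0 − 8.633 = -8.633 kN.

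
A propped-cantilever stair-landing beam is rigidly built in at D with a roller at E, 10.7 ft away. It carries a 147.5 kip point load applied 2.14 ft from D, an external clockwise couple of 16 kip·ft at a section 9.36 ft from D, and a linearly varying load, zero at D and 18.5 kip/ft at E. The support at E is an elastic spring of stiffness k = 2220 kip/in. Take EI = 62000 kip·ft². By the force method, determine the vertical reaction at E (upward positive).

Release the roller at E. Primary structure: cantilever fixed at D.
Primary-structure tip deflection at E by superposition:
  point load 147.5 at a = 2.14: Pa²(3L − a)/(6EI) = 3373/EI
  clockwise couple 16 at a = 9.36: M₀a(2L − a)/(2EI) = 901.6/EI
  triangular load, peak 18.5 at the free end: 11w₀L⁴/(120EI) = 22229/EI
  δ_0 = 26503/EI
Flexibility coefficient — unit upward force at E: δ_{EE} = L³/(3EI) = 408.3/EI.
With EI = 62000 kip·ft²: δ_0 = 0.42747 ft and δ_{EE} = 0.006586 ft/kip.
Compatibility — the spring shortens by R_E/k under the reaction it provides: δ_0 − R_E·δ_{EE} = R_E/k. With 1/k = 1/(2220×12) ft/kip = 0.000038 ft/kip, R_E = δ_0 / (δ_{EE} + 1/k) = 0.42747 / (0.006586 + 0.000038) = 64.54 kip.

R_E = 64.54 kip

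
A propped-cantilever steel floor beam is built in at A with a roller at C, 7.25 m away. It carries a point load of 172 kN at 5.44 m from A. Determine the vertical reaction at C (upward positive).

R_C = 108.9 kN

Remove the prop at C; the released (primary) structure is a cantilever built in at A.
Downward deflection at the released point C due to the loads:
  point load 172 at a = 5.44: Pa²(3L − a)/(6EI) = 13837/EI
Flexibility coefficient — unit upward force at C: δ_{CC} = L³/(3EI) = 127/EI.
The prop prevents deflection at C: R_C = δ_0/δ_{CC} = 13837/127 = 108.9 kN.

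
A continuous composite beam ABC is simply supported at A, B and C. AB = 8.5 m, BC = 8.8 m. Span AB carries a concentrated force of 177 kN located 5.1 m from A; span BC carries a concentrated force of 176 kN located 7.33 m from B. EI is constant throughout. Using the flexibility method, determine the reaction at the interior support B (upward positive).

R_B = 183.2 kN

Insert a hinge at B; M_B is the redundant, and each span becomes simply supported.
End slopes at the hinge B, treating each span as simply supported:
  span AB: point load 177 at a = 5.1: Pab(L + a)/(6LEI) = 818.4/EI
  span BC: point load 176 at a = 7.33: Pab(L + b)/(6LEI) = 368.9/EI
  relative rotation θ_0 = (818.4 + 368.9)/EI = 1187/EI
A unit hogging moment at B produces rotation L₁/(3EI) + L₂/(3EI) = 5.767/EI.
Compatibility: M_B·(L₁+L₂)/(3EI) = θ_0, giving M_B = 205.9 kN·m (hogging).
Span AB, ΣM about A with M_B applied at B: R_B^{AB}·8.5 = 902.7 + 205.9, so R_B^{AB} = 130.4 kN and R_A = 177 − 130.4 = 46.58 kN.
Span BC, ΣM about C: R_B^{BC}·8.8 = 258.7 + 205.9, so R_B^{BC} = 52.8 kN and R_C = 176 − 52.8 = 123.2 kN.
R_B = 130.4 + 52.8 = 183.2 kN.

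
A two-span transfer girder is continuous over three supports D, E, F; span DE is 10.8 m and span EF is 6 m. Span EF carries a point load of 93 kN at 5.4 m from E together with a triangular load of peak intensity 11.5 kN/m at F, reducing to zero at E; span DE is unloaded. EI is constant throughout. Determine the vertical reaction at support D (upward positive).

R_D = -1.712 kN

Insert a hinge at E; M_E is the redundant, and each span becomes simply supported.
End slopes at the hinge E, treating each span as simply supported:
  span EF: point load 93 at a = 5.4: Pab(L + b)/(6LEI) = 55.24/EI
  span EF: triangular load, peak 11.5: 7w₀L³/(360EI) = 48.3/EI
  relative rotation θ_0 = (0 + 103.5)/EI = 103.5/EI
A unit hogging moment at E produces rotation L₁/(3EI) + L₂/(3EI) = 5.6/EI.
Slope continuity at E: θ_0 = M_E·5.6/EI, so M_E = 103.5/5.6 = 18.49 kN·m (hogging).
Span DE, ΣM about D with M_E applied at E: R_E^{DE}·10.8 = 0 + 18.49, so R_E^{DE} = 1.712 kN and R_D = 0 − 1.712 = -1.712 kN.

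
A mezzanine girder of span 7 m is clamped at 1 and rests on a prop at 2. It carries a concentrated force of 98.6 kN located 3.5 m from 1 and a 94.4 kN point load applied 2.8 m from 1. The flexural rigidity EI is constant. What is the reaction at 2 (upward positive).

Take the reaction at 2 as the redundant and release it; the primary structure is a cantilever fixed at 1.
Free-end deflection of the primary structure under the applied loading (downward +):
  point load 98.6 at a = 3.5: Pa²(3L − a)/(6EI) = 3523/EI
  point load 94.4 at a = 2.8: Pa²(3L − a)/(6EI) = 2245/EI
  δ_0 = 5768/EI
Flexibility coefficient — unit upward force at 2: δ_{22} = L³/(3EI) = 114.3/EI.
Compatibility at 2: δ_0 − R_2·δ_{22} = 0, so R_2 = 5768/114.3 = 50.45 kN.

R_2 = 50.45 kN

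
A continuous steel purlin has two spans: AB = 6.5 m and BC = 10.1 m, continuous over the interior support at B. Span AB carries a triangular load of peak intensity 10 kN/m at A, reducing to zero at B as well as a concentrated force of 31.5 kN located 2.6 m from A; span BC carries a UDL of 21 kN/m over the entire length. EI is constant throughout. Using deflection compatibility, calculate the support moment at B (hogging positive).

M_B = 186 kN·m

Release continuity at B by inserting a hinge; the redundant is the internal moment M_B. The primary structure is two simply-supported spans AB and BC.
Discontinuity in slope at B on the released structure — sum the simple-span end rotations:
  span AB: triangular load, peak 10: 7w₀L³/(360EI) = 53.4/EI
  span AB: point load 31.5 at a = 2.6: Pab(L + a)/(6LEI) = 74.53/EI
  span BC: UDL 21: wL³/(24EI) = 901.5/EI
  relative rotation θ_0 = (127.9 + 901.5)/EI = 1029/EI
A unit hogging moment at B produces rotation L₁/(3EI) + L₂/(3EI) = 5.533/EI.
Slope continuity at B: θ_0 = M_B·5.533/EI, so M_B = 1029/5.533 = 186 kN·m (hogging).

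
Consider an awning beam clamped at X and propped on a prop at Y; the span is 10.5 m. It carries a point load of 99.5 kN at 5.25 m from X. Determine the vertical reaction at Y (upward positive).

Take the reaction at Y as the redundant and release it; the primary structure is a cantilever fixed at X.
Primary-structure tip deflection at Y by superposition:
  point load 99.5 at a = 5.25: Pa²(3L − a)/(6EI) = 11998/EI
Tip deflection under a unit load at Y: L³/(3EI) = 385.9/EI.
The prop prevents deflection at Y: R_Y = δ_0/δ_{YY} = 11998/385.9 = 31.09 kN.

R_Y = 31.09 kN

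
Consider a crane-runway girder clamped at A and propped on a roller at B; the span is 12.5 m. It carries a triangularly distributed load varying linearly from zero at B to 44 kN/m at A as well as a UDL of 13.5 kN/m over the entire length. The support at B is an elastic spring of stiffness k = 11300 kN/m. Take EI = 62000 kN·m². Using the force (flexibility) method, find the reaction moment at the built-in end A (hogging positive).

M_A = 734.4 kN·m

Take the reaction at B as the redundant and release it; the primary structure is a cantilever fixed at A.
Downward deflection at the released point B due to the loads:
  triangular load, peak 44 at the fixed end: w₀L⁴/(30EI) = 35807/EI
  UDL 13.5: wL⁴/(8EI) = 41199/EI
  δ_0 = 77006/EI
Flexibility coefficient — unit upward force at B: δ_{BB} = L³/(3EI) = 651/EI.
With EI = 62000 kN·m²: δ_0 = 1.242 m and δ_{BB} = 0.010501 m/kN.
Compatibility — the spring shortens by R_B/k under the reaction it provides: δ_0 − R_B·δ_{BB} = R_B/k. With 1/k = 0.000088 m/kN, R_B = δ_0 / (δ_{BB} + 1/k) = 1.242 / (0.010501 + 0.000088) = 117.3 kN.
Moment equilibrium about A: M_A = Σ(load moments about A) − R_B·L = 2201 − 117.3×12.5 = 734.4 kN·m.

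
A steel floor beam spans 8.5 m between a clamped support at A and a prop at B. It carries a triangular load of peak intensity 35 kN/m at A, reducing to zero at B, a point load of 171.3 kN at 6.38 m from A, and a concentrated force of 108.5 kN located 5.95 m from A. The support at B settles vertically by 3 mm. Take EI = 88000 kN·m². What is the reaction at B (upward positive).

R_B = 198.1 kN

Remove the prop at B; the released (primary) structure is a cantilever built in at A.
Downward deflection at the released point B due to the loads:
  triangular load, peak 35 at the fixed end: w₀L⁴/(30EI) = 6090/EI
  point load 171.3 at a = 6.38: Pa²(3L − a)/(6EI) = 22220/EI
  point load 108.5 at a = 5.95: Pa²(3L − a)/(6EI) = 12516/EI
  δ_0 = 40825/EI
Tip deflection under a unit load at B: L³/(3EI) = 204.7/EI.
With EI = 88000 kN·m²: δ_0 = 0.46393 m and δ_{BB} = 0.002326 m/kN.
Compatibility — the beam at B must follow the support down by 0.003 m: δ_0 − R_B·δ_{BB} = 0.003, so R_B = (0.46393 − 0.003)/0.002326 = 198.1 kN.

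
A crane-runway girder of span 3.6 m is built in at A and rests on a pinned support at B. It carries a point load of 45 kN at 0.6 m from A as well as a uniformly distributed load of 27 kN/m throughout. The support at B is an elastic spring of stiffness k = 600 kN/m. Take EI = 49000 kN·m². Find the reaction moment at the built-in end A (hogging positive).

M_A = 179.9 kN·m

Remove the prop at B; the released (primary) structure is a cantilever built in at A.
Downward deflection at the released point B due to the loads:
  point load 45 at a = 0.6: Pa²(3L − a)/(6EI) = 27.54/EI
  UDL 27: wL⁴/(8EI) = 566.9/EI
  δ_0 = 594.4/EI
Tip deflection under a unit load at B: L³/(3EI) = 15.55/EI.
With EI = 49000 kN·m²: δ_0 = 0.012131 m and δ_{BB} = 0.000317 m/kN.
Compatibility — the spring shortens by R_B/k under the reaction it provides: δ_0 − R_B·δ_{BB} = R_B/k. With 1/k = 0.001667 m/kN, R_B = δ_0 / (δ_{BB} + 1/k) = 0.012131 / (0.000317 + 0.001667) = 6.114 kN.
Moment equilibrium about A: M_A = Σ(load moments about A) − R_B·L = 202 − 6.114×3.6 = 179.9 kN·m.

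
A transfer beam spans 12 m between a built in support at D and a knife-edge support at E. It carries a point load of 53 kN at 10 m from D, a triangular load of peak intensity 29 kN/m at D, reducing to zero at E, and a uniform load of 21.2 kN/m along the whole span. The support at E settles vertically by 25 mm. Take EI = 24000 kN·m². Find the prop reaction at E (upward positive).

R_E = 169 kN

Take the reaction at E as the redundant and release it; the primary structure is a cantilever fixed at D.
Free-end deflection of the primary structure under the applied loading (downward +):
  point load 53 at a = 10: Pa²(3L − a)/(6EI) = 22967/EI
  triangular load, peak 29 at the fixed end: w₀L⁴/(30EI) = 20045/EI
  UDL 21.2: wL⁴/(8EI) = 54950/EI
  δ_0 = 97962/EI
Flexibility coefficient — unit upward force at E: δ_{EE} = L³/(3EI) = 576/EI.
With EI = 24000 kN·m²: δ_0 = 4.0817 m and δ_{EE} = 0.024 m/kN.
Compatibility — the beam at E must follow the support down by 0.025 m: δ_0 − R_E·δ_{EE} = 0.025, so R_E = (4.0817 − 0.025)/0.024 = 169 kN.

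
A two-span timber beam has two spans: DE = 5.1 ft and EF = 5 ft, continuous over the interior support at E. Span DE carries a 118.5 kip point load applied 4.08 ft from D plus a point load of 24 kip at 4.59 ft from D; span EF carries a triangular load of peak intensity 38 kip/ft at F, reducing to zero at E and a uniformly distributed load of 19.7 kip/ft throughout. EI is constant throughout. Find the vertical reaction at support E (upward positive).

Insert a hinge at E; M_E is the redundant, and each span becomes simply supported.
Rotations at E on the released spans (each span's end-slope, ×1/EI):
  span DE: point load 118.5 at a = 4.08: Pab(L + a)/(6LEI) = 147.9/EI
  span DE: point load 24 at a = 4.59: Pab(L + a)/(6LEI) = 17.79/EI
  span EF: triangular load, peak 38: 7w₀L³/(360EI) = 92.36/EI
  span EF: UDL 19.7: wL³/(24EI) = 102.6/EI
  relative rotation θ_0 = (165.7 + 195)/EI = 360.7/EI
A unit hogging moment at E produces rotation L₁/(3EI) + L₂/(3EI) = 3.367/EI.
Slope continuity at E: θ_0 = M_E·3.367/EI, so M_E = 360.7/3.367 = 107.1 kip·ft (hogging).
Span DE, ΣM about D with M_E applied at E: R_E^{DE}·5.1 = 593.6 + 107.1, so R_E^{DE} = 137.4 kip and R_D = 142.5 − 137.4 = 5.092 kip.
Span EF, ΣM about F: R_E^{EF}·5 = 404.6 + 107.1, so R_E^{EF} = 102.3 kip and R_F = 193.5 − 102.3 = 91.16 kip.
R_E = 137.4 + 102.3 = 239.8 kip.

R_E = 239.8 kip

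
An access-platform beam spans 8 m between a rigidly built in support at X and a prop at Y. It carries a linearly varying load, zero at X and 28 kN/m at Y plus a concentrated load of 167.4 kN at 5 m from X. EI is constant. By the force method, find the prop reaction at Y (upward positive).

Take the reaction at Y as the redundant and release it; the primary structure is a cantilever fixed at X.
Deflection at Y on the released cantilever, summing each load's contribution:
  triangular load, peak 28 at the free end: 11w₀L⁴/(120EI) = 10513/EI
  point load 167.4 at a = 5: Pa²(3L − a)/(6EI) = 13252/EI
  δ_0 = 23766/EI
Tip deflection under a unit load at Y: L³/(3EI) = 170.7/EI.
Compatibility at Y: δ_0 − R_Y·δ_{YY} = 0, so R_Y = 23766/170.7 = 139.3 kN.

R_Y = 139.3 kN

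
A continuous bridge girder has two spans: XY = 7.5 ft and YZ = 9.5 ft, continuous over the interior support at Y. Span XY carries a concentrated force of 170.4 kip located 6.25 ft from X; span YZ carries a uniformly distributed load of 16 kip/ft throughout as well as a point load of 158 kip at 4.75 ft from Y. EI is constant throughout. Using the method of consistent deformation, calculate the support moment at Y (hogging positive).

Release continuity at Y by inserting a hinge; the redundant is the internal moment M_Y. The primary structure is two simply-supported spans XY and YZ.
Discontinuity in slope at Y on the released structure — sum the simple-span end rotations:
  span XY: point load 170.4 at a = 6.25: Pab(L + a)/(6LEI) = 406.8/EI
  span YZ: UDL 16: wL³/(24EI) = 571.6/EI
  span YZ: point load 158 at a = 4.75: Pab(L + b)/(6LEI) = 891.2/EI
  relative rotation θ_0 = (406.8 + 1463)/EI = 1870/EI
A unit hogging moment at Y produces rotation L₁/(3EI) + L₂/(3EI) = 5.667/EI.
Slope continuity at Y: θ_0 = M_Y·5.667/EI, so M_Y = 1870/5.667 = 329.9 kip·ft (hogging).

M_Y = 329.9 kip·ft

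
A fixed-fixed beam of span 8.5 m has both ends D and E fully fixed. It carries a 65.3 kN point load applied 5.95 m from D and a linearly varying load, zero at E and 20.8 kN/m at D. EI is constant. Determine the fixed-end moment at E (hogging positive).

Take the two fixed-end moments M_D, M_E as redundants; the released structure is the simple span DE.
On the primary (simply-supported) span, the end slopes from the loading are:
  at D: point load 65.3 at a = 5.95: Pab(L + b)/(6LEI) = 214.7/EI
  at E: point load 65.3 at a = 5.95: Pab(L + a)/(6LEI) = 280.7/EI
  at D: triangular load, peak 20.8: w₀L³/(45EI) = 283.9/EI
  at E: triangular load, peak 20.8: 7w₀L³/(360EI) = 248.4/EI
  θ_D0 = 498.5/EI,  θ_E0 = 529.1/EI
Flexibility coefficients: a unit moment at one end gives L/(3EI) there and L/(6EI) at the far end, so f₁₁ = f₂₂ = 2.833/EI and f₁₂ = f₂₁ = 1.417/EI.
Compatibility — zero rotation at each built-in end:
  2.833 M_D + 1.417 M_E = 498.5
  1.417 M_D + 2.833 M_E = 529.1
Solving the pair gives M_D = 110.1 kN·m and M_E = 131.7 kN·m (hogging).

M_E = 131.7 kN·m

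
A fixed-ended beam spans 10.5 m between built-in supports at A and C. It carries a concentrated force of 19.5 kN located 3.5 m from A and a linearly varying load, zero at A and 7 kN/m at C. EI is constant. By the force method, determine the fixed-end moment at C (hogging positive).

M_C = 53.75 kN·m

Release both end moments; the primary structure is a simply-supported span AC with redundants M_A and M_C.
On the primary (simply-supported) span, the end slopes from the loading are:
  at A: point load 19.5 at a = 3.5: Pab(L + b)/(6LEI) = 132.7/EI
  at C: point load 19.5 at a = 3.5: Pab(L + a)/(6LEI) = 106.2/EI
  at A: triangular load, peak 7: 7w₀L³/(360EI) = 157.6/EI
  at C: triangular load, peak 7: w₀L³/(45EI) = 180.1/EI
  θ_A0 = 290.3/EI,  θ_C0 = 286.2/EI
Flexibility coefficients: a unit moment at one end gives L/(3EI) there and L/(6EI) at the far end, so f₁₁ = f₂₂ = 3.5/EI and f₁₂ = f₂₁ = 1.75/EI.
Compatibility — zero rotation at each built-in end:
  3.5 M_A + 1.75 M_C = 290.3
  1.75 M_A + 3.5 M_C = 286.2
Solving the pair gives M_A = 56.06 kN·m and M_C = 53.75 kN·m (hogging).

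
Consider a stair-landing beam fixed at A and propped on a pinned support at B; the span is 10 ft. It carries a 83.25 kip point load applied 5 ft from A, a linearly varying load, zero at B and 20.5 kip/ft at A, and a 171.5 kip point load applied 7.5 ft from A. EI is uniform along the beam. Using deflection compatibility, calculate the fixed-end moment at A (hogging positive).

M_A = 493.7 kip·ft

Take the reaction at B as the redundant and release it; the primary structure is a cantilever fixed at A.
Deflection at B on the released cantilever, summing each load's contribution:
  point load 83.25 at a = 5: Pa²(3L − a)/(6EI) = 8672/EI
  triangular load, peak 20.5 at the fixed end: w₀L⁴/(30EI) = 6833/EI
  point load 171.5 at a = 7.5: Pa²(3L − a)/(6EI) = 36176/EI
  δ_0 = 51681/EI
Flexibility coefficient — unit upward force at B: δ_{BB} = L³/(3EI) = 333.3/EI.
The prop prevents deflection at B: R_B = δ_0/δ_{BB} = 51681/333.3 = 155 kip.
Moment equilibrium about A: M_A = Σ(load moments about A) − R_B·L = 2044 − 155×10 = 493.7 kip·ft.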